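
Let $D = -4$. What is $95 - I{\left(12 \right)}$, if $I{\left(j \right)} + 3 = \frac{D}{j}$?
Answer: $\frac{295}{3} \approx 98.333$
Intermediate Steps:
$I{\left(j \right)} = -3 - \frac{4}{j}$
$95 - I{\left(12 \right)} = 95 - \left(-3 - \frac{4}{12}\right) = 95 - \left(-3 - \frac{1}{3}\right) = 95 - - \frac{10}{3} = 95 + \frac{10}{3} = \frac{295}{3}$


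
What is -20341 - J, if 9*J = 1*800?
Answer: -183869/9 ≈ -20430.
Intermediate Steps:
J = 800/9 (J = (1*800)/9 = (⅑)*800 = 800/9 ≈ 88.889)
-20341 - J = -20341 - 1*800/9 = -20341 - 800/9 = -183869/9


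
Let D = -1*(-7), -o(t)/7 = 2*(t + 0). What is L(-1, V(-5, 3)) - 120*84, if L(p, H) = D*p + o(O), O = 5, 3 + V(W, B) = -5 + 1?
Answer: -10157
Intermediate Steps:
V(W, B) = -7 (V(W, B) = -3 + (-5 + 1) = -3 - 4 = -7)
o(t) = -14*t (o(t) = -14*(t + 0) = -14*t)
D = 7
L(p, H) = -70 + 7*p (L(p, H) = 7*p - 14*5 = 7*p - 70 = -70 + 7*p)
L(-1, V(-5, 3)) - 120*84 = (-70 + 7*(-1)) - 120*84 = (-70 - 7) - 10080 = -77 - 10080 = -10157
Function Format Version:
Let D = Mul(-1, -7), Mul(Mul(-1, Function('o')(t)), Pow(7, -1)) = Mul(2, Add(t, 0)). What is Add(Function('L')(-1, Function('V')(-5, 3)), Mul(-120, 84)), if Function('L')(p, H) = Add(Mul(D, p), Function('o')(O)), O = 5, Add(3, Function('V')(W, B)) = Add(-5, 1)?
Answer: -10157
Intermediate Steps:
Function('V')(W, B) = -7 (Function('V')(W, B) = Add(-3, Add(-5, 1)) = Add(-3, -4) = -7)
Function('o')(t) = Mul(-14, t) (Function('o')(t) = Mul(-7, Mul(2, Add(t, 0))) = Mul(-7, Mul(2, t)) = Mul(-14, t))
D = 7
Function('L')(p, H) = Add(-70, Mul(7, p)) (Function('L')(p, H) = Add(Mul(7, p), Mul(-14, 5)) = Add(Mul(7, p), -70) = Add(-70, Mul(7, p)))
Add(Function('L')(-1, Function('V')(-5, 3)), Mul(-120, 84)) = Add(Add(-70, Mul(7, -1)), Mul(-120, 84)) = Add(Add(-70, -7), -10080) = Add(-77, -10080) = -10157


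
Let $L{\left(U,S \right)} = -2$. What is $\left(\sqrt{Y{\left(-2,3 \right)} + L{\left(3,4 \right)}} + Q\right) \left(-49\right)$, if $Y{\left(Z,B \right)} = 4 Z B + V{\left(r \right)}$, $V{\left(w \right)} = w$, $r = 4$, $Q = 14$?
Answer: $-686 - 49 i \sqrt{22} \approx -686.0 - 229.83 i$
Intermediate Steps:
$Y{\left(Z,B \right)} = 4 + 4 B Z$ ($Y{\left(Z,B \right)} = 4 Z B + 4 = 4 B Z + 4 = 4 + 4 B Z$)
$\left(\sqrt{Y{\left(-2,3 \right)} + L{\left(3,4 \right)}} + Q\right) \left(-49\right) = \left(\sqrt{\left(4 + 4 \cdot 3 \left(-2\right)\right) - 2} + 14\right) \left(-49\right) = \left(\sqrt{\left(4 - 24\right) - 2} + 14\right) \left(-49\right) = \left(\sqrt{-20 - 2} + 14\right) \left(-49\right) = \left(\sqrt{-22} + 14\right) \left(-49\right) = \left(i \sqrt{22} + 14\right) \left(-49\right) = \left(14 + i \sqrt{22}\right) \left(-49\right) = -686 - 49 i \sqrt{22}$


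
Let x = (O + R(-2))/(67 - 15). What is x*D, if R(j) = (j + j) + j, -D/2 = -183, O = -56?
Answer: -5673/13 ≈ -436.38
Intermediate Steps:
D = 366 (D = -2*(-183) = 366)
R(j) = 3*j (R(j) = 2*j + j = 3*j)
x = -31/26 (x = (-56 + 3*(-2))/(67 - 15) = (-56 - 6)/52 = -62*1/52 = -31/26 ≈ -1.1923)
x*D = -31/26*366 = -5673/13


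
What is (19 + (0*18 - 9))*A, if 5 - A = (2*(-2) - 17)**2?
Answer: -4360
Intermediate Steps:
A = -436 (A = 5 - (2*(-2) - 17)**2 = 5 - (-4 - 17)**2 = 5 - 1*(-21)**2 = 5 - 1*441 = 5 - 441 = -436)
(19 + (0*18 - 9))*A = (19 + (0*18 - 9))*(-436) = (19 + (0 - 9))*(-436) = (19 - 9)*(-436) = 10*(-436) = -4360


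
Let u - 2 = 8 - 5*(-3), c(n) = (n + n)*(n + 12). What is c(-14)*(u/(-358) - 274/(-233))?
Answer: 2583476/41707 ≈ 61.943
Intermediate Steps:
c(n) = 2*n*(12 + n) (c(n) = (2*n)*(12 + n) = 2*n*(12 + n))
u = 25 (u = 2 + (8 - 5*(-3)) = 2 + (8 + 15) = 2 + 23 = 25)
c(-14)*(u/(-358) - 274/(-233)) = (2*(-14)*(12 - 14))*(25/(-358) - 274/(-233)) = (2*(-14)*(-2))*(25*(-1/358) - 274*(-1/233)) = 56*(-25/358 + 274/233) = 56*(92267/83414) = 2583476/41707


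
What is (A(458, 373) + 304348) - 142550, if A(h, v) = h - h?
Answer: 161798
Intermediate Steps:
A(h, v) = 0
(A(458, 373) + 304348) - 142550 = (0 + 304348) - 142550 = 304348 - 142550 = 161798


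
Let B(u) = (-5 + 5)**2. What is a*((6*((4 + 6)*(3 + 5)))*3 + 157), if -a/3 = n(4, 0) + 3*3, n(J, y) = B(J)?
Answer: -43119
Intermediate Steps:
B(u) = 0 (B(u) = 0**2 = 0)
n(J, y) = 0
a = -27 (a = -3*(0 + 3*3) = -3*(0 + 9) = -3*9 = -27)
a*((6*((4 + 6)*(3 + 5)))*3 + 157) = -27*((6*((4 + 6)*(3 + 5)))*3 + 157) = -27*((6*(10*8))*3 + 157) = -27*((6*80)*3 + 157) = -27*(480*3 + 157) = -27*(1440 + 157) = -27*1597 = -43119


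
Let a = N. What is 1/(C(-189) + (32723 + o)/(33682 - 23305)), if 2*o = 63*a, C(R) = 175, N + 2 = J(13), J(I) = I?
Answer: 20754/3698089 ≈ 0.0056121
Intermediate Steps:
N = 11 (N = -2 + 13 = 11)
a = 11
o = 693/2 (o = (63*11)/2 = (1/2)*693 = 693/2 ≈ 346.50)
1/(C(-189) + (32723 + o)/(33682 - 23305)) = 1/(175 + (32723 + 693/2)/(33682 - 23305)) = 1/(175 + (66139/2)/10377) = 1/(175 + (66139/2)*(1/10377)) = 1/(175 + 66139/20754) = 1/(3698089/20754) = 20754/3698089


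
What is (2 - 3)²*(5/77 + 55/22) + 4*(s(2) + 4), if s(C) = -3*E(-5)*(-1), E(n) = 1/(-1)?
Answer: 1011/154 ≈ 6.5649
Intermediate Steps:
E(n) = -1
s(C) = -3 (s(C) = -3*(-1)*(-1) = 3*(-1) = -3)
(2 - 3)²*(5/77 + 55/22) + 4*(s(2) + 4) = (2 - 3)²*(5/77 + 55/22) + 4*(-3 + 4) = (-1)²*(5*(1/77) + 55*(1/22)) + 4*1 = 1*(5/77 + 5/2) + 4 = 1*(395/154) + 4 = 395/154 + 4 = 1011/154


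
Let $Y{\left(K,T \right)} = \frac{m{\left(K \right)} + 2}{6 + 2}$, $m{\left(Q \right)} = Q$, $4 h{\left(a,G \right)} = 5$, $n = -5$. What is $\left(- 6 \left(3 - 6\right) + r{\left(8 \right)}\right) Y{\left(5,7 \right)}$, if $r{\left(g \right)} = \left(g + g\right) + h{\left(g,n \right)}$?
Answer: $\frac{987}{32} \approx 30.844$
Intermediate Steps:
$h{\left(a,G \right)} = \frac{5}{4}$ ($h{\left(a,G \right)} = \frac{1}{4} \cdot 5 = \frac{5}{4}$)
$r{\left(g \right)} = \frac{5}{4} + 2 g$ ($r{\left(g \right)} = \left(g + g\right) + \frac{5}{4} = 2 g + \frac{5}{4} = \frac{5}{4} + 2 g$)
$Y{\left(K,T \right)} = \frac{1}{4} + \frac{K}{8}$ ($Y{\left(K,T \right)} = \frac{K + 2}{6 + 2} = \frac{2 + K}{8} = \left(2 + K\right) \frac{1}{8} = \frac{1}{4} + \frac{K}{8}$)
$\left(- 6 \left(3 - 6\right) + r{\left(8 \right)}\right) Y{\left(5,7 \right)} = \left(- 6 \left(3 - 6\right) + \left(\frac{5}{4} + 2 \cdot 8\right)\right) \left(\frac{1}{4} + \frac{1}{8} \cdot 5\right) = \left(\left(-6\right) \left(-3\right) + \left(\frac{5}{4} + 16\right)\right) \left(\frac{1}{4} + \frac{5}{8}\right) = \left(18 + \frac{69}{4}\right) \frac{7}{8} = \frac{141}{4} \cdot \frac{7}{8} = \frac{987}{32}$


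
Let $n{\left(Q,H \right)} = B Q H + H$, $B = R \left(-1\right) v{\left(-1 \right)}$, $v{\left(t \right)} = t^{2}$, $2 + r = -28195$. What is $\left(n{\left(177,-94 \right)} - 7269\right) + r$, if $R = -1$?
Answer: $-52198$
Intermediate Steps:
$r = -28197$ ($r = -2 - 28195 = -28197$)
$B = 1$ ($B = \left(-1\right) \left(-1\right) \left(-1\right)^{2} = 1 \cdot 1 = 1$)
$n{\left(Q,H \right)} = H + H Q$ ($n{\left(Q,H \right)} = 1 Q H + H = Q H + H = H Q + H = H + H Q$)
$\left(n{\left(177,-94 \right)} - 7269\right) + r = \left(- 94 \left(1 + 177\right) - 7269\right) - 28197 = \left(\left(-94\right) 178 - 7269\right) - 28197 = \left(-16732 - 7269\right) - 28197 = -24001 - 28197 = -52198$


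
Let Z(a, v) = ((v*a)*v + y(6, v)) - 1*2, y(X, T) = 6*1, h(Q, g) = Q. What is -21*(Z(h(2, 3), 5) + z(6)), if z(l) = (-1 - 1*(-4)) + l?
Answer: -1323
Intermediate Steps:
y(X, T) = 6
z(l) = 3 + l (z(l) = (-1 + 4) + l = 3 + l)
Z(a, v) = 4 + a*v² (Z(a, v) = ((v*a)*v + 6) - 1*2 = ((a*v)*v + 6) - 2 = (a*v² + 6) - 2 = (6 + a*v²) - 2 = 4 + a*v²)
-21*(Z(h(2, 3), 5) + z(6)) = -21*((4 + 2*5²) + (3 + 6)) = -21*((4 + 2*25) + 9) = -21*((4 + 50) + 9) = -21*(54 + 9) = -21*63 = -1323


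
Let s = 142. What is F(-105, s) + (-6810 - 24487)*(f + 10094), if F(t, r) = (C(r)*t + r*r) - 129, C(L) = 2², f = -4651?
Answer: -170329956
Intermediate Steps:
C(L) = 4
F(t, r) = -129 + r² + 4*t (F(t, r) = (4*t + r*r) - 129 = (4*t + r²) - 129 = (r² + 4*t) - 129 = -129 + r² + 4*t)
F(-105, s) + (-6810 - 24487)*(f + 10094) = (-129 + 142² + 4*(-105)) + (-6810 - 24487)*(-4651 + 10094) = (-129 + 20164 - 420) - 31297*5443 = 19615 - 170349571 = -170329956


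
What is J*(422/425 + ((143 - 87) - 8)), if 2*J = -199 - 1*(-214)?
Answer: 31233/85 ≈ 367.45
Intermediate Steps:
J = 15/2 (J = (-199 - 1*(-214))/2 = (-199 + 214)/2 = (½)*15 = 15/2 ≈ 7.5000)
J*(422/425 + ((143 - 87) - 8)) = 15*(422/425 + ((143 - 87) - 8))/2 = 15*(422*(1/425) + (56 - 8))/2 = 15*(422/425 + 48)/2 = (15/2)*(20822/425) = 31233/85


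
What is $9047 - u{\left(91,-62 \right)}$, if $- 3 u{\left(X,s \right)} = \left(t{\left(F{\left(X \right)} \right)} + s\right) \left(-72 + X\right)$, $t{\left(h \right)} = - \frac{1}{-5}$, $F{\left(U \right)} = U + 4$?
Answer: $\frac{43278}{5} \approx 8655.6$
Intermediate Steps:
$F{\left(U \right)} = 4 + U$
$t{\left(h \right)} = \frac{1}{5}$ ($t{\left(h \right)} = \left(-1\right) \left(- \frac{1}{5}\right) = \frac{1}{5}$)
$u{\left(X,s \right)} = - \frac{\left(-72 + X\right) \left(\frac{1}{5} + s\right)}{3}$ ($u{\left(X,s \right)} = - \frac{\left(\frac{1}{5} + s\right) \left(-72 + X\right)}{3} = - \frac{\left(-72 + X\right) \left(\frac{1}{5} + s\right)}{3}$)
$9047 - u{\left(91,-62 \right)} = 9047 - \left(\frac{24}{5} + 24 \left(-62\right) - \frac{91}{15} - \frac{91}{3} \left(-62\right)\right) = 9047 - \left(\frac{24}{5} - 1488 - \frac{91}{15} + \frac{5642}{3}\right) = 9047 - \frac{1957}{5} = \frac{43278}{5}$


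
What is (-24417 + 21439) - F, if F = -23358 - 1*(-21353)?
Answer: -973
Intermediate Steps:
F = -2005 (F = -23358 + 21353 = -2005)
(-24417 + 21439) - F = (-24417 + 21439) - 1*(-2005) = -2978 + 2005 = -973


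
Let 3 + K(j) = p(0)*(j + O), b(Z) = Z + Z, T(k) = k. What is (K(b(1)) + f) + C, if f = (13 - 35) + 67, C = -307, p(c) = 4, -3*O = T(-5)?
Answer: -751/3 ≈ -250.33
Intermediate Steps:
O = 5/3 (O = -1/3*(-5) = 5/3 ≈ 1.6667)
b(Z) = 2*Z
f = 45 (f = -22 + 67 = 45)
K(j) = 11/3 + 4*j (K(j) = -3 + 4*(j + 5/3) = -3 + 4*(5/3 + j) = -3 + (20/3 + 4*j) = 11/3 + 4*j)
(K(b(1)) + f) + C = ((11/3 + 4*(2*1)) + 45) - 307 = ((11/3 + 4*2) + 45) - 307 = ((11/3 + 8) + 45) - 307 = (35/3 + 45) - 307 = 170/3 - 307 = -751/3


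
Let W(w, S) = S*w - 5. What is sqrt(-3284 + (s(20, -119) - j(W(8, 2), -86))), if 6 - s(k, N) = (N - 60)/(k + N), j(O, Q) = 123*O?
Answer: 2*I*sqrt(1261282)/33 ≈ 68.065*I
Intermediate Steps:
W(w, S) = -5 + S*w
s(k, N) = 6 - (-60 + N)/(N + k) (s(k, N) = 6 - (N - 60)/(k + N) = 6 - (-60 + N)/(N + k))
sqrt(-3284 + (s(20, -119) - j(W(8, 2), -86))) = sqrt(-3284 + ((60 + 5*(-119) + 6*20)/(-119 + 20) - 123*(-5 + 2*8))) = sqrt(-3284 + ((60 - 595 + 120)/(-99) - 123*(-5 + 16))) = sqrt(-3284 + (-1/99*(-415) - 123*11)) = sqrt(-3284 + (415/99 - 1*1353)) = sqrt(-3284 + (415/99 - 1353)) = sqrt(-3284 - 133532/99) = sqrt(-458648/99) = 2*I*sqrt(1261282)/33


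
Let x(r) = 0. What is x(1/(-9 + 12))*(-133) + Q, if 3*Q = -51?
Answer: -17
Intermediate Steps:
Q = -17 (Q = (⅓)*(-51) = -17)
x(1/(-9 + 12))*(-133) + Q = 0*(-133) - 17 = 0 - 17 = -17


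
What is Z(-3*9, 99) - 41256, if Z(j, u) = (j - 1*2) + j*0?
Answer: -41285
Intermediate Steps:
Z(j, u) = -2 + j (Z(j, u) = (j - 2) + 0 = (-2 + j) + 0 = -2 + j)
Z(-3*9, 99) - 41256 = (-2 - 3*9) - 41256 = (-2 - 27) - 41256 = -29 - 41256 = -41285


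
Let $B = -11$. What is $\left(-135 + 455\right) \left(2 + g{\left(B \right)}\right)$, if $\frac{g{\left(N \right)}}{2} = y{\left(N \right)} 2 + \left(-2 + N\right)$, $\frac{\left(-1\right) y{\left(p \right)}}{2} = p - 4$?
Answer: $30720$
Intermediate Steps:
$y{\left(p \right)} = 8 - 2 p$ ($y{\left(p \right)} = - 2 \left(p - 4\right) = - 2 \left(-4 + p\right) = 8 - 2 p$)
$g{\left(N \right)} = 28 - 6 N$ ($g{\left(N \right)} = 2 \left(\left(8 - 2 N\right) 2 + \left(-2 + N\right)\right) = 2 \left(\left(16 - 4 N\right) + \left(-2 + N\right)\right) = 2 \left(14 - 3 N\right) = 28 - 6 N$)
$\left(-135 + 455\right) \left(2 + g{\left(B \right)}\right) = \left(-135 + 455\right) \left(2 + \left(28 - -66\right)\right) = 320 \left(2 + \left(28 + 66\right)\right) = 320 \left(2 + 94\right) = 320 \cdot 96 = 30720$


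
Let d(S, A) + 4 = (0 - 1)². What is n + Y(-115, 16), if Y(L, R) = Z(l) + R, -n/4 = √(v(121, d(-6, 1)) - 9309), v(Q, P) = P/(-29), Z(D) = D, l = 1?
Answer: 17 - 4*I*√7828782/29 ≈ 17.0 - 385.93*I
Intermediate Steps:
d(S, A) = -3 (d(S, A) = -4 + (0 - 1)² = -4 + (-1)² = -4 + 1 = -3)
v(Q, P) = -P/29 (v(Q, P) = P*(-1/29) = -P/29)
n = -4*I*√7828782/29 (n = -4*√(-1/29*(-3) - 9309) = -4*√(3/29 - 9309) = -4*I*√7828782/29 ≈ -385.93*I)
Y(L, R) = 1 + R
n + Y(-115, 16) = -4*I*√7828782/29 + (1 + 16) = -4*I*√7828782/29 + 17 = 17 - 4*I*√7828782/29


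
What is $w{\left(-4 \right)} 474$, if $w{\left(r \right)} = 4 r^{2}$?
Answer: $30336$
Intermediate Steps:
$w{\left(-4 \right)} 474 = 4 \left(-4\right)^{2} \cdot 474 = 4 \cdot 16 \cdot 474 = 64 \cdot 474 = 30336$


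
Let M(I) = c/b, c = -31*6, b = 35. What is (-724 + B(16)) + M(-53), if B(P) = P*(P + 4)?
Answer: -14326/35 ≈ -409.31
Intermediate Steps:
c = -186
B(P) = P*(4 + P)
M(I) = -186/35
(-724 + B(16)) + M(-53) = (-724 + 16*(4 + 16)) - 186/35 = (-724 + 16*20) - 186/35 = (-724 + 320) - 186/35 = -404 - 186/35 = -14326/35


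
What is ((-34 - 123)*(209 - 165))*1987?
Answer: -13726196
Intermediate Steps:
((-34 - 123)*(209 - 165))*1987 = -157*44*1987 = -6908*1987 = -13726196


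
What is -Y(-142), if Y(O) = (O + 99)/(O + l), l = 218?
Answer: 43/76 ≈ 0.56579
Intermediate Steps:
Y(O) = (99 + O)/(218 + O) (Y(O) = (O + 99)/(O + 218) = (99 + O)/(218 + O))
-Y(-142) = -(99 - 142)/(218 - 142) = -(-43)/76 = -1*(-43/76) = 43/76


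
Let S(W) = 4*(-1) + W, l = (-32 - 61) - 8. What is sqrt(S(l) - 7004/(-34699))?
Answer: I*sqrt(126179131309)/34699 ≈ 10.237*I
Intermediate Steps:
l = -101 (l = -93 - 8 = -101)
S(W) = -4 + W
sqrt(S(l) - 7004/(-34699)) = sqrt((-4 - 101) - 7004/(-34699)) = sqrt(-105 - 7004*(-1/34699)) = sqrt(-105 + 7004/34699) = sqrt(-3636391/34699) = I*sqrt(126179131309)/34699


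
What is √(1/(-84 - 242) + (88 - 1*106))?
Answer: I*√1913294/326 ≈ 4.243*I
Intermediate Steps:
√(1/(-84 - 242) + (88 - 1*106)) = √(1/(-326) + (88 - 106)) = √(-1/326 - 18) = √(-5869/326) = I*√1913294/326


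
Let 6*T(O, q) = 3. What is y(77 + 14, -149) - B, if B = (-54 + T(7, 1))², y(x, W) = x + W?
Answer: -11681/4 ≈ -2920.3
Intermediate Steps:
T(O, q) = ½ (T(O, q) = (⅙)*3 = ½)
y(x, W) = W + x
B = 11449/4 (B = (-54 + ½)² = (-107/2)² = 11449/4 ≈ 2862.3)
y(77 + 14, -149) - B = (-149 + (77 + 14)) - 1*11449/4 = (-149 + 91) - 11449/4 = -58 - 11449/4 = -11681/4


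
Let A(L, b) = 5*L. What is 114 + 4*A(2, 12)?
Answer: 154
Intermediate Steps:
114 + 4*A(2, 12) = 114 + 4*(5*2) = 114 + 4*10 = 114 + 40 = 154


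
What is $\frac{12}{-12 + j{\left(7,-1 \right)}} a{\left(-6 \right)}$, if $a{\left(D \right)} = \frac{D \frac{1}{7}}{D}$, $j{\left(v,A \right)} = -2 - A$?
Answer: $- \frac{12}{91} \approx -0.13187$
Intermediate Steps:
$a{\left(D \right)} = \frac{1}{7}$ ($a{\left(D \right)} = \frac{D \frac{1}{7}}{D} = \frac{\frac{1}{7} D}{D} = \frac{1}{7}$)
$\frac{12}{-12 + j{\left(7,-1 \right)}} a{\left(-6 \right)} = \frac{12}{-12 - 1} \cdot \frac{1}{7} = \frac{12}{-13} \cdot \frac{1}{7} = 12 \left(- \frac{1}{13}\right) \frac{1}{7} = \left(- \frac{12}{13}\right) \frac{1}{7} = - \frac{12}{91}$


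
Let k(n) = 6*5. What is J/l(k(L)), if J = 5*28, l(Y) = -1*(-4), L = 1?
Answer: 35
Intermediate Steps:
k(n) = 30
l(Y) = 4
J = 140
J/l(k(L)) = 140/4 = 140*(¼) = 35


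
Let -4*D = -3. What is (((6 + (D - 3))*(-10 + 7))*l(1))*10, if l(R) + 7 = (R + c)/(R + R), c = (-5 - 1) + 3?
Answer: 900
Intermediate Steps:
D = 3/4 (D = -1/4*(-3) = 3/4 ≈ 0.75000)
c = -3 (c = -6 + 3 = -3)
l(R) = -7 + (-3 + R)/(2*R) (l(R) = -7 + (R - 3)/(R + R) = -7 + (-3 + R)/((2*R)) = -7 + (-3 + R)*(1/(2*R)) = -7 + (-3 + R)/(2*R))
(((6 + (D - 3))*(-10 + 7))*l(1))*10 = (((6 + (3/4 - 3))*(-10 + 7))*((1/2)*(-3 - 13*1)/1))*10 = (((6 - 9/4)*(-3))*((1/2)*1*(-3 - 13)))*10 = (((15/4)*(-3))*((1/2)*1*(-16)))*10 = -45/4*(-8)*10 = 90*10 = 900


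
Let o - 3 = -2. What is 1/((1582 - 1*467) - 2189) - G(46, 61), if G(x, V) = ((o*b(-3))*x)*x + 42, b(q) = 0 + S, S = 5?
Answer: -11408029/1074 ≈ -10622.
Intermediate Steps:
o = 1 (o = 3 - 2 = 1)
b(q) = 5 (b(q) = 0 + 5 = 5)
G(x, V) = 42 + 5*x² (G(x, V) = ((1*5)*x)*x + 42 = (5*x)*x + 42 = 5*x² + 42 = 42 + 5*x²)
1/((1582 - 1*467) - 2189) - G(46, 61) = 1/((1582 - 1*467) - 2189) - (42 + 5*46²) = 1/((1582 - 467) - 2189) - (42 + 5*2116) = 1/(1115 - 2189) - (42 + 10580) = 1/(-1074) - 1*10622 = -1/1074 - 10622 = -11408029/1074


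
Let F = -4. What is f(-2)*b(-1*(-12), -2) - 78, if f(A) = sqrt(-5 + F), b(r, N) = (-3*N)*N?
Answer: -78 - 36*I ≈ -78.0 - 36.0*I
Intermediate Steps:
b(r, N) = -3*N**2
f(A) = 3*I (f(A) = sqrt(-5 - 4) = sqrt(-9) = 3*I)
f(-2)*b(-1*(-12), -2) - 78 = (3*I)*(-3*(-2)**2) - 78 = (3*I)*(-3*4) - 78 = (3*I)*(-12) - 78 = -36*I - 78 = -78 - 36*I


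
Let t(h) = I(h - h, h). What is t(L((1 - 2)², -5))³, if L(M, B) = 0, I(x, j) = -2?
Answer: -8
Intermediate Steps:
t(h) = -2
t(L((1 - 2)², -5))³ = (-2)³ = -8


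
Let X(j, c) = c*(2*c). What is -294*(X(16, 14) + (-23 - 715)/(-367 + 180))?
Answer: -21768348/187 ≈ -1.1641e+5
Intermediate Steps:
X(j, c) = 2*c**2
-294*(X(16, 14) + (-23 - 715)/(-367 + 180)) = -294*(2*14**2 + (-23 - 715)/(-367 + 180)) = -294*(2*196 - 738/(-187)) = -294*(392 - 738*(-1/187)) = -294*(392 + 738/187) = -294*74042/187 = -21768348/187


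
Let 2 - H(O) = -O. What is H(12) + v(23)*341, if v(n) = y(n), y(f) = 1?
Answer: 355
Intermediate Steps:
H(O) = 2 + O (H(O) = 2 - (-1)*O = 2 + O)
v(n) = 1
H(12) + v(23)*341 = (2 + 12) + 1*341 = 14 + 341 = 355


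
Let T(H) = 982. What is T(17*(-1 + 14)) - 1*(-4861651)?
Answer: 4862633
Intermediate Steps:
T(17*(-1 + 14)) - 1*(-4861651) = 982 - 1*(-4861651) = 982 + 4861651 = 4862633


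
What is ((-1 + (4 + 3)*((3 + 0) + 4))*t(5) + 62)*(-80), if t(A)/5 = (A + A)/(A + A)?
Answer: -24160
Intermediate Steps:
t(A) = 5 (t(A) = 5*((A + A)/(A + A)) = 5*((2*A)/((2*A))) = 5*((2*A)*(1/(2*A))) = 5*1 = 5)
((-1 + (4 + 3)*((3 + 0) + 4))*t(5) + 62)*(-80) = ((-1 + (4 + 3)*((3 + 0) + 4))*5 + 62)*(-80) = ((-1 + 7*(3 + 4))*5 + 62)*(-80) = ((-1 + 7*7)*5 + 62)*(-80) = ((-1 + 49)*5 + 62)*(-80) = (48*5 + 62)*(-80) = (240 + 62)*(-80) = 302*(-80) = -24160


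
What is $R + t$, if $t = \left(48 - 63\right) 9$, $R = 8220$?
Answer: $8085$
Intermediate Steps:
$t = -135$ ($t = \left(-15\right) 9 = -135$)
$R + t = 8220 - 135 = 8085$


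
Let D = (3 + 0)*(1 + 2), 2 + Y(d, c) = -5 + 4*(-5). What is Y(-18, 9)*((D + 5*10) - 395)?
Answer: 9072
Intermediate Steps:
Y(d, c) = -27 (Y(d, c) = -2 + (-5 + 4*(-5)) = -2 + (-5 - 20) = -2 - 25 = -27)
D = 9 (D = 3*3 = 9)
Y(-18, 9)*((D + 5*10) - 395) = -27*((9 + 5*10) - 395) = -27*((9 + 50) - 395) = -27*(59 - 395) = -27*(-336) = 9072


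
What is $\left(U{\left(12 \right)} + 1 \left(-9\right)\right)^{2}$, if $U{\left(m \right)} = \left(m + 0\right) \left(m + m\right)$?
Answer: $77841$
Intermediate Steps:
$U{\left(m \right)} = 2 m^{2}$ ($U{\left(m \right)} = m 2 m = 2 m^{2}$)
$\left(U{\left(12 \right)} + 1 \left(-9\right)\right)^{2} = \left(2 \cdot 12^{2} + 1 \left(-9\right)\right)^{2} = \left(2 \cdot 144 - 9\right)^{2} = \left(288 - 9\right)^{2} = 279^{2} = 77841$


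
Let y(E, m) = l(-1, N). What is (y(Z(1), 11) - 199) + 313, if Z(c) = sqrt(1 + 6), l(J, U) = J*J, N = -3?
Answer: 115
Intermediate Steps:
l(J, U) = J**2
Z(c) = sqrt(7)
y(E, m) = 1 (y(E, m) = (-1)**2 = 1)
(y(Z(1), 11) - 199) + 313 = (1 - 199) + 313 = -198 + 313 = 115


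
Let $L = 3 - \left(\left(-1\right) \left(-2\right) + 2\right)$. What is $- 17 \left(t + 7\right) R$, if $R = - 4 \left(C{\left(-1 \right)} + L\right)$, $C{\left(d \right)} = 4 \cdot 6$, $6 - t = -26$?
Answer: $60996$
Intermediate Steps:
$t = 32$ ($t = 6 - -26 = 6 + 26 = 32$)
$L = -1$ ($L = 3 - \left(2 + 2\right) = 3 - 4 = -1$)
$C{\left(d \right)} = 24$
$R = -92$ ($R = - 4 \left(24 - 1\right) = \left(-4\right) 23 = -92$)
$- 17 \left(t + 7\right) R = - 17 \left(32 + 7\right) \left(-92\right) = \left(-17\right) 39 \left(-92\right) = \left(-663\right) \left(-92\right) = 60996$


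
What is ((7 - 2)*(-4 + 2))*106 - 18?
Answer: -1078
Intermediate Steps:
((7 - 2)*(-4 + 2))*106 - 18 = (5*(-2))*106 - 18 = -10*106 - 18 = -1060 - 18 = -1078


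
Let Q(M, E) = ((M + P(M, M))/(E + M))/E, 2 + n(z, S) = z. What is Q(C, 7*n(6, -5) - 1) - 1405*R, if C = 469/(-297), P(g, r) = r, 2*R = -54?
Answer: 3866524406/101925 ≈ 37935.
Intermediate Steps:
R = -27 (R = (1/2)*(-54) = -27)
C = -469/297 (C = 469*(-1/297) = -469/297 ≈ -1.5791)
n(z, S) = -2 + z
Q(M, E) = 2*M/(E*(E + M)) (Q(M, E) = ((M + M)/(E + M))/E = ((2*M)/(E + M))/E = (2*M/(E + M))/E = 2*M/(E*(E + M)))
Q(C, 7*n(6, -5) - 1) - 1405*R = 2*(-469/297)/(7*(-2 + 6) - 1*((7*(-2 + 6) - 1) - 469/297)) - 1405*(-27) = 2*(-469/297)/((7*4 - 1)*((7*4 - 1) - 469/297)) - 1*(-37935) = 2*(-469/297)/((28 - 1)*((28 - 1) - 469/297)) + 37935 = 2*(-469/297)/(27*(27 - 469/297)) + 37935 = 2*(-469/297)*(1/27)/(7550/297) + 37935 = 2*(-469/297)*(1/27)*(297/7550) + 37935 = -469/101925 + 37935 = 3866524406/101925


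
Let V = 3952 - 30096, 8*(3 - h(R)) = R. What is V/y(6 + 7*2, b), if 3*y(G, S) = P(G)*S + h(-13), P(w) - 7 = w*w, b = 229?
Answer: -627456/745661 ≈ -0.84148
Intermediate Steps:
h(R) = 3 - R/8
V = -26144
P(w) = 7 + w² (P(w) = 7 + w*w = 7 + w²)
y(G, S) = 37/24 + S*(7 + G²)/3 (y(G, S) = ((7 + G²)*S + (3 - ⅛*(-13)))/3 = (S*(7 + G²) + (3 + 13/8))/3 = (S*(7 + G²) + 37/8)/3 = (37/8 + S*(7 + G²))/3 = 37/24 + S*(7 + G²)/3)
V/y(6 + 7*2, b) = -26144/(37/24 + (⅓)*229*(7 + (6 + 7*2)²)) = -26144/(37/24 + (⅓)*229*(7 + (6 + 14)²)) = -26144/(37/24 + (⅓)*229*(7 + 20²)) = -26144/(37/24 + (⅓)*229*(7 + 400)) = -26144/(37/24 + (⅓)*229*407) = -26144/(37/24 + 93203/3) = -26144/745661/24 = -26144*24/745661 = -627456/745661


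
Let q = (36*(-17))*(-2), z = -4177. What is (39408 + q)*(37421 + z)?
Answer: 1350770208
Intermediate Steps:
q = 1224 (q = -612*(-2) = 1224)
(39408 + q)*(37421 + z) = (39408 + 1224)*(37421 - 4177) = 40632*33244 = 1350770208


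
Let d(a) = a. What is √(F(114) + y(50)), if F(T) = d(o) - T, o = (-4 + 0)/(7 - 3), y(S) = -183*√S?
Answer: √(-115 - 915*√2) ≈ 37.537*I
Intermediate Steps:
o = -1 (o = -4/4 = -4*¼ = -1)
F(T) = -1 - T
√(F(114) + y(50)) = √((-1 - 1*114) - 915*√2) = √((-1 - 114) - 915*√2) = √(-115 - 915*√2)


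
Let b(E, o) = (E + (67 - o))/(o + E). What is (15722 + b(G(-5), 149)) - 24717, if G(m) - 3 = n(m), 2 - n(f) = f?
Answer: -476759/53 ≈ -8995.5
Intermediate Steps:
n(f) = 2 - f
G(m) = 5 - m (G(m) = 3 + (2 - m) = 5 - m)
b(E, o) = (67 + E - o)/(E + o)
(15722 + b(G(-5), 149)) - 24717 = (15722 + (67 + (5 - 1*(-5)) - 1*149)/((5 - 1*(-5)) + 149)) - 24717 = (15722 + (67 + (5 + 5) - 149)/((5 + 5) + 149)) - 24717 = (15722 + (67 + 10 - 149)/(10 + 149)) - 24717 = (15722 - 72/159) - 24717 = (15722 + (1/159)*(-72)) - 24717 = (15722 - 24/53) - 24717 = 833242/53 - 24717 = -476759/53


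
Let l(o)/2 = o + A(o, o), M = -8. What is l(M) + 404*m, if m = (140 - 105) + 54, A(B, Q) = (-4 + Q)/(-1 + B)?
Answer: 107828/3 ≈ 35943.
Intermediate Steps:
A(B, Q) = (-4 + Q)/(-1 + B)
l(o) = 2*o + 2*(-4 + o)/(-1 + o) (l(o) = 2*(o + (-4 + o)/(-1 + o)) = 2*o + 2*(-4 + o)/(-1 + o))
m = 89 (m = 35 + 54 = 89)
l(M) + 404*m = 2*(-4 + (-8)²)/(-1 - 8) + 404*89 = 2*(-4 + 64)/(-9) + 35956 = 2*(-⅑)*60 + 35956 = -40/3 + 35956 = 107828/3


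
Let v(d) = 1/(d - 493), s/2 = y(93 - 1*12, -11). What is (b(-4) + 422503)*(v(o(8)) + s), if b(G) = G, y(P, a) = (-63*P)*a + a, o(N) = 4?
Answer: 7729945233395/163 ≈ 4.7423e+10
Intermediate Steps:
y(P, a) = a - 63*P*a (y(P, a) = -63*P*a + a = a - 63*P*a)
s = 112244 (s = 2*(-11*(1 - 63*(93 - 1*12))) = 2*(-11*(1 - 63*(93 - 12))) = 2*(-11*(1 - 63*81)) = 2*(-11*(1 - 5103)) = 2*(-11*(-5102)) = 2*56122 = 112244)
v(d) = 1/(-493 + d)
(b(-4) + 422503)*(v(o(8)) + s) = (-4 + 422503)*(1/(-493 + 4) + 112244) = 422499*(1/(-489) + 112244) = 422499*(-1/489 + 112244) = 422499*(54887315/489) = 7729945233395/163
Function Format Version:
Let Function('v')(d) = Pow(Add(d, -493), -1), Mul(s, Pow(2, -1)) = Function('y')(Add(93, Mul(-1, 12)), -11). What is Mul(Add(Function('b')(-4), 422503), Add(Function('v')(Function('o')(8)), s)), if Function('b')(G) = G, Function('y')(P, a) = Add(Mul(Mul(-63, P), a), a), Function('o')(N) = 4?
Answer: Rational(7729945233395, 163) ≈ 4.7423e+10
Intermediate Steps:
Function('y')(P, a) = Add(a, Mul(-63, P, a)) (Function('y')(P, a) = Add(Mul(-63, P, a), a) = Add(a, Mul(-63, P, a)))
s = 112244 (s = Mul(2, Mul(-11, Add(1, Mul(-63, Add(93, Mul(-1, 12)))))) = Mul(2, Mul(-11, Add(1, Mul(-63, Add(93, -12))))) = Mul(2, Mul(-11, Add(1, Mul(-63, 81)))) = Mul(2, Mul(-11, Add(1, -5103))) = Mul(2, Mul(-11, -5102)) = Mul(2, 56122) = 112244)
Function('v')(d) = Pow(Add(-493, d), -1)
Mul(Add(Function('b')(-4), 422503), Add(Function('v')(Function('o')(8)), s)) = Mul(Add(-4, 422503), Add(Pow(Add(-493, 4), -1), 112244)) = Mul(422499, Add(Pow(-489, -1), 112244)) = Mul(422499, Add(Rational(-1, 489), 112244)) = Mul(422499, Rational(54887315, 489)) = Rational(7729945233395, 163)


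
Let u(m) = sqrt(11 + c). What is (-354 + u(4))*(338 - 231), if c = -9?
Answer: -37878 + 107*sqrt(2) ≈ -37727.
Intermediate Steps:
u(m) = sqrt(2) (u(m) = sqrt(11 - 9) = sqrt(2))
(-354 + u(4))*(338 - 231) = (-354 + sqrt(2))*(338 - 231) = (-354 + sqrt(2))*107 = -37878 + 107*sqrt(2)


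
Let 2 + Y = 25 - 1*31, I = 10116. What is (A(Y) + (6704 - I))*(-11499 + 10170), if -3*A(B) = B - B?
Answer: 4534548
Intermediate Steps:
Y = -8 (Y = -2 + (25 - 1*31) = -2 + (25 - 31) = -2 - 6 = -8)
A(B) = 0 (A(B) = -(B - B)/3 = -⅓*0 = 0)
(A(Y) + (6704 - I))*(-11499 + 10170) = (0 + (6704 - 1*10116))*(-11499 + 10170) = (0 + (6704 - 10116))*(-1329) = (0 - 3412)*(-1329) = -3412*(-1329) = 4534548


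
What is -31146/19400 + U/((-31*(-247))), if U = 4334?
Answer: -77202661/74272900 ≈ -1.0394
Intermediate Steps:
-31146/19400 + U/((-31*(-247))) = -31146/19400 + 4334/((-31*(-247))) = -31146*1/19400 + 4334/7657 = -15573/9700 + 4334*(1/7657) = -15573/9700 + 4334/7657 = -77202661/74272900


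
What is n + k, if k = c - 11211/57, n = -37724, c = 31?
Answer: -719904/19 ≈ -37890.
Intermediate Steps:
k = -3148/19 (k = 31 - 11211/57 = 31 - 101*37/19 = 31 - 3737/19 = -3148/19 ≈ -165.68)
n + k = -37724 - 3148/19 = -719904/19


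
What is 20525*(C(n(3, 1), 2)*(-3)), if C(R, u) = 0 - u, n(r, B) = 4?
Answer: 123150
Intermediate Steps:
C(R, u) = -u
20525*(C(n(3, 1), 2)*(-3)) = 20525*(-1*2*(-3)) = 20525*(-2*(-3)) = 20525*6 = 123150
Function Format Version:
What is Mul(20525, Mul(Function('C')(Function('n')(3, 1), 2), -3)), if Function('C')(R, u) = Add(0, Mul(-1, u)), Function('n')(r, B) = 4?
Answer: 123150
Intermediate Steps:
Function('C')(R, u) = Mul(-1, u)
Mul(20525, Mul(Function('C')(Function('n')(3, 1), 2), -3)) = Mul(20525, Mul(Mul(-1, 2), -3)) = Mul(20525, Mul(-2, -3)) = Mul(20525, 6) = 123150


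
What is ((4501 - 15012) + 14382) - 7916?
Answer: -4045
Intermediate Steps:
((4501 - 15012) + 14382) - 7916 = (-10511 + 14382) - 7916 = 3871 - 7916 = -4045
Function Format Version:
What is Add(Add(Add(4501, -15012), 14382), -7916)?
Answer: -4045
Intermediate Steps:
Add(Add(Add(4501, -15012), 14382), -7916) = Add(Add(-10511, 14382), -7916) = Add(3871, -7916) = -4045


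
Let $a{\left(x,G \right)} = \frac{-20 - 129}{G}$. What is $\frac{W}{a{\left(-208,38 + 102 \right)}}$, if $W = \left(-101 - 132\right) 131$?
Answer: $\frac{4273220}{149} \approx 28679.0$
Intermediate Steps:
$a{\left(x,G \right)} = - \frac{149}{G}$
$W = -30523$ ($W = \left(-233\right) 131 = -30523$)
$\frac{W}{a{\left(-208,38 + 102 \right)}} = - \frac{30523}{\left(-149\right) \frac{1}{38 + 102}} = - \frac{30523}{\left(-149\right) \frac{1}{140}} = - \frac{30523}{- \frac{149}{140}} = \left(-30523\right) \left(- \frac{140}{149}\right) = \frac{4273220}{149}$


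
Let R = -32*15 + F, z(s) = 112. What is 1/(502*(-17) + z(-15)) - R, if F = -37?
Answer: 4354173/8422 ≈ 517.00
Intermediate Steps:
R = -517 (R = -32*15 - 37 = -480 - 37 = -517)
1/(502*(-17) + z(-15)) - R = 1/(502*(-17) + 112) - 1*(-517) = 1/(-8534 + 112) + 517 = 1/(-8422) + 517 = -1/8422 + 517 = 4354173/8422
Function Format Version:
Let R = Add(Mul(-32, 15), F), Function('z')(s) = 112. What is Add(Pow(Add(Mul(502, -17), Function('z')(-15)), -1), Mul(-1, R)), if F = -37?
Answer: Rational(4354173, 8422) ≈ 517.00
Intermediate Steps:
R = -517 (R = Add(Mul(-32, 15), -37) = Add(-480, -37) = -517)
Add(Pow(Add(Mul(502, -17), Function('z')(-15)), -1), Mul(-1, R)) = Add(Pow(Add(Mul(502, -17), 112), -1), Mul(-1, -517)) = Add(Pow(Add(-8534, 112), -1), 517) = Add(Pow(-8422, -1), 517) = Add(Rational(-1, 8422), 517) = Rational(4354173, 8422)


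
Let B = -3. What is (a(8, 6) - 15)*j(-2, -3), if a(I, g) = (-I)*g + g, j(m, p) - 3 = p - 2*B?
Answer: -342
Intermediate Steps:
j(m, p) = 9 + p (j(m, p) = 3 + (p - 2*(-3)) = 3 + (p + 6) = 3 + (6 + p) = 9 + p)
a(I, g) = g - I*g (a(I, g) = -I*g + g = g - I*g)
(a(8, 6) - 15)*j(-2, -3) = (6*(1 - 1*8) - 15)*(9 - 3) = (6*(1 - 8) - 15)*6 = (6*(-7) - 15)*6 = (-42 - 15)*6 = -57*6 = -342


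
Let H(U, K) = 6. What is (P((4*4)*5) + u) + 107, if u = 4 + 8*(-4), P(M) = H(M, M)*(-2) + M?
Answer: 147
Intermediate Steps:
P(M) = -12 + M (P(M) = 6*(-2) + M = -12 + M)
u = -28 (u = 4 - 32 = -28)
(P((4*4)*5) + u) + 107 = ((-12 + (4*4)*5) - 28) + 107 = ((-12 + 16*5) - 28) + 107 = ((-12 + 80) - 28) + 107 = (68 - 28) + 107 = 40 + 107 = 147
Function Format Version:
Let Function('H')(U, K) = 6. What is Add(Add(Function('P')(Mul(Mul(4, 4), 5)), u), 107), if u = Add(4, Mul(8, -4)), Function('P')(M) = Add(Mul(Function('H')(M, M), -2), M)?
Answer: 147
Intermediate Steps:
Function('P')(M) = Add(-12, M) (Function('P')(M) = Add(Mul(6, -2), M) = Add(-12, M))
u = -28 (u = Add(4, -32) = -28)
Add(Add(Function('P')(Mul(Mul(4, 4), 5)), u), 107) = Add(Add(Add(-12, Mul(Mul(4, 4), 5)), -28), 107) = Add(Add(Add(-12, Mul(16, 5)), -28), 107) = Add(Add(Add(-12, 80), -28), 107) = Add(Add(68, -28), 107) = Add(40, 107) = 147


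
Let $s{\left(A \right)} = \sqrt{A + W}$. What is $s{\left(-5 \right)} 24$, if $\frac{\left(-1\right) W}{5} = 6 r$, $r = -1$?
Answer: $120$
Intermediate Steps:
$W = 30$ ($W = - 5 \cdot 6 \left(-1\right) = \left(-5\right) \left(-6\right) = 30$)
$s{\left(A \right)} = \sqrt{30 + A}$ ($s{\left(A \right)} = \sqrt{A + 30} = \sqrt{30 + A}$)
$s{\left(-5 \right)} 24 = \sqrt{30 - 5} \cdot 24 = \sqrt{25} \cdot 24 = 5 \cdot 24 = 120$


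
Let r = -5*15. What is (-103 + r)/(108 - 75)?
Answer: -178/33 ≈ -5.3939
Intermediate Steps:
r = -75
(-103 + r)/(108 - 75) = (-103 - 75)/(108 - 75) = -178/33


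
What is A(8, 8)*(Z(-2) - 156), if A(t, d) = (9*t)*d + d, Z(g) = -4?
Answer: -93440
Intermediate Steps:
A(t, d) = d + 9*d*t (A(t, d) = 9*d*t + d = d + 9*d*t)
A(8, 8)*(Z(-2) - 156) = (8*(1 + 9*8))*(-4 - 156) = (8*(1 + 72))*(-160) = (8*73)*(-160) = 584*(-160) = -93440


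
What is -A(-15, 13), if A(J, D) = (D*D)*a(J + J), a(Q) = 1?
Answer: -169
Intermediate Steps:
A(J, D) = D² (A(J, D) = (D*D)*1 = D²*1 = D²)
-A(-15, 13) = -1*13² = -1*169 = -169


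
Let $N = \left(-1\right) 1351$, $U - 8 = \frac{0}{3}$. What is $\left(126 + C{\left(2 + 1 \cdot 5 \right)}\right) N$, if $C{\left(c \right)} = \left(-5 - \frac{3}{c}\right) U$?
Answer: $-111554$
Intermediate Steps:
$U = 8$ ($U = 8 + \frac{0}{3} = 8 + 0 \cdot \frac{1}{3} = 8 + 0 = 8$)
$N = -1351$
$C{\left(c \right)} = -40 - \frac{24}{c}$ ($C{\left(c \right)} = \left(-5 - \frac{3}{c}\right) 8 = -40 - \frac{24}{c}$)
$\left(126 + C{\left(2 + 1 \cdot 5 \right)}\right) N = \left(126 - \left(40 + \frac{24}{2 + 1 \cdot 5}\right)\right) \left(-1351\right) = \left(126 - \left(40 + \frac{24}{2 + 5}\right)\right) \left(-1351\right) = \left(126 - \left(40 + \frac{24}{7}\right)\right) \left(-1351\right) = \left(126 - \frac{304}{7}\right) \left(-1351\right) = \frac{578}{7} \left(-1351\right) = -111554$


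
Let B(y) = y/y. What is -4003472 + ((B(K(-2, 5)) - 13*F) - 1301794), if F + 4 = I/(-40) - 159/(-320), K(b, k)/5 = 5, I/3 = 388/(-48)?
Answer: -1697672749/320 ≈ -5.3052e+6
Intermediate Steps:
I = -97/4 (I = 3*(388/(-48)) = 3*(388*(-1/48)) = 3*(-97/12) = -97/4 ≈ -24.250)
K(b, k) = 25 (K(b, k) = 5*5 = 25)
B(y) = 1
F = -927/320 (F = -4 + (-97/4/(-40) - 159/(-320)) = -4 + (-97/4*(-1/40) - 159*(-1/320)) = -4 + (97/160 + 159/320) = -4 + 353/320 = -927/320 ≈ -2.8969)
-4003472 + ((B(K(-2, 5)) - 13*F) - 1301794) = -4003472 + ((1 - 13*(-927/320)) - 1301794) = -4003472 + ((1 + 12051/320) - 1301794) = -4003472 + (12371/320 - 1301794) = -4003472 - 416561709/320 = -1697672749/320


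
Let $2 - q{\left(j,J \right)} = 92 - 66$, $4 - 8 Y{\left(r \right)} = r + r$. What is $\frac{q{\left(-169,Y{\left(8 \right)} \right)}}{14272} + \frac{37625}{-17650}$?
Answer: $- \frac{1343519}{629752} \approx -2.1334$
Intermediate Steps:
$Y{\left(r \right)} = \frac{1}{2} - \frac{r}{4}$ ($Y{\left(r \right)} = \frac{1}{2} - \frac{r + r}{8} = \frac{1}{2} - \frac{2 r}{8} = \frac{1}{2} - \frac{r}{4}$)
$q{\left(j,J \right)} = -24$ ($q{\left(j,J \right)} = 2 - \left(92 - 66\right) = 2 - 26 = -24$)
$\frac{q{\left(-169,Y{\left(8 \right)} \right)}}{14272} + \frac{37625}{-17650} = - \frac{24}{14272} + \frac{37625}{-17650} = \left(-24\right) \frac{1}{14272} + 37625 \left(- \frac{1}{17650}\right) = - \frac{3}{1784} - \frac{1505}{706} = - \frac{1343519}{629752}$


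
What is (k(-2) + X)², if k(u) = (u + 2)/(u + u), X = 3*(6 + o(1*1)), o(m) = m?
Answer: 441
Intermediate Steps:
X = 21 (X = 3*(6 + 1*1) = 3*(6 + 1) = 3*7 = 21)
k(u) = (2 + u)/(2*u) (k(u) = (2 + u)/((2*u)) = (2 + u)*(1/(2*u)) = (2 + u)/(2*u))
(k(-2) + X)² = ((½)*(2 - 2)/(-2) + 21)² = ((½)*(-½)*0 + 21)² = (0 + 21)² = 21² = 441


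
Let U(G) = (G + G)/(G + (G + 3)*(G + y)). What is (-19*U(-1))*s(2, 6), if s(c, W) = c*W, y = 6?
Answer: 152/3 ≈ 50.667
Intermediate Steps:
U(G) = 2*G/(G + (3 + G)*(6 + G)) (U(G) = (G + G)/(G + (G + 3)*(G + 6)) = (2*G)/(G + (3 + G)*(6 + G)) = 2*G/(G + (3 + G)*(6 + G)))
s(c, W) = W*c
(-19*U(-1))*s(2, 6) = (-38*(-1)/(18 + (-1)² + 10*(-1)))*(6*2) = -38*(-1)/(18 + 1 - 10)*12 = -38*(-1)/9*12 = -19*(-2/9)*12 = (38/9)*12 = 152/3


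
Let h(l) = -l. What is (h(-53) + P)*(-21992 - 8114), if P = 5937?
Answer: -180334940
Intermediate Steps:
(h(-53) + P)*(-21992 - 8114) = (-1*(-53) + 5937)*(-21992 - 8114) = (53 + 5937)*(-30106) = 5990*(-30106) = -180334940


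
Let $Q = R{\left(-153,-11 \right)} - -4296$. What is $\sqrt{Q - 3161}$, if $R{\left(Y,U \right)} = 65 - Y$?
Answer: $\sqrt{1353} \approx 36.783$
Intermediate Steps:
$Q = 4514$ ($Q = \left(65 - -153\right) - -4296 = \left(65 + 153\right) + 4296 = 218 + 4296 = 4514$)
$\sqrt{Q - 3161} = \sqrt{4514 - 3161} = \sqrt{1353}$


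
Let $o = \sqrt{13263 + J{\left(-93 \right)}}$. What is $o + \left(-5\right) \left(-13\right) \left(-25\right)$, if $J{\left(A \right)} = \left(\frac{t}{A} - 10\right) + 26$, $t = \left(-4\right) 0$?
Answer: $-1625 + 7 \sqrt{271} \approx -1509.8$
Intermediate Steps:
$t = 0$
$J{\left(A \right)} = 16$ ($J{\left(A \right)} = \left(\frac{0}{A} - 10\right) + 26 = \left(0 - 10\right) + 26 = -10 + 26 = 16$)
$o = 7 \sqrt{271}$ ($o = \sqrt{13263 + 16} = \sqrt{13279} = 7 \sqrt{271} \approx 115.23$)
$o + \left(-5\right) \left(-13\right) \left(-25\right) = 7 \sqrt{271} + \left(-5\right) \left(-13\right) \left(-25\right) = 7 \sqrt{271} + 65 \left(-25\right) = 7 \sqrt{271} - 1625 = -1625 + 7 \sqrt{271}$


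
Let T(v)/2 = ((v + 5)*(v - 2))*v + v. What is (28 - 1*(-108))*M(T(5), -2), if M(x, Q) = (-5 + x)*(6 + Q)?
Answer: 165920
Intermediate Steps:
T(v) = 2*v + 2*v*(-2 + v)*(5 + v) (T(v) = 2*(((v + 5)*(v - 2))*v + v) = 2*(((5 + v)*(-2 + v))*v + v) = 2*(((-2 + v)*(5 + v))*v + v) = 2*(v*(-2 + v)*(5 + v) + v) = 2*(v + v*(-2 + v)*(5 + v)) = 2*v + 2*v*(-2 + v)*(5 + v))
(28 - 1*(-108))*M(T(5), -2) = (28 - 1*(-108))*(-30 - 5*(-2) + 6*(2*5*(-9 + 5² + 3*5)) - 4*5*(-9 + 5² + 3*5)) = (28 + 108)*(-30 + 10 + 6*(2*5*(-9 + 25 + 15)) - 4*5*(-9 + 25 + 15)) = 136*(-30 + 10 + 6*(2*5*31) - 4*5*31) = 136*(-30 + 10 + 6*310 - 2*310) = 136*(-30 + 10 + 1860 - 620) = 136*1220 = 165920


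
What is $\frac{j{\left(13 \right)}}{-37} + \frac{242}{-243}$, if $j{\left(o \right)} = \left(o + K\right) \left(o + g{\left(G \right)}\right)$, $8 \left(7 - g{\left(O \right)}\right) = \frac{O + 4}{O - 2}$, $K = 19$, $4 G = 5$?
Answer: $- \frac{171278}{8991} \approx -19.05$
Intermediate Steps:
$G = \frac{5}{4}$ ($G = \frac{1}{4} \cdot 5 = \frac{5}{4} \approx 1.25$)
$g{\left(O \right)} = 7 - \frac{4 + O}{8 \left(-2 + O\right)}$ ($g{\left(O \right)} = 7 - \frac{\left(O + 4\right) \frac{1}{O - 2}}{8} = 7 - \frac{\left(4 + O\right) \frac{1}{-2 + O}}{8} = 7 - \frac{\frac{1}{-2 + O} \left(4 + O\right)}{8} = 7 - \frac{4 + O}{8 \left(-2 + O\right)}$)
$j{\left(o \right)} = \left(19 + o\right) \left(\frac{63}{8} + o\right)$ ($j{\left(o \right)} = \left(o + 19\right) \left(o + \frac{-116 + 55 \cdot \frac{5}{4}}{8 \left(-2 + \frac{5}{4}\right)}\right) = \left(19 + o\right) \left(o + \frac{-116 + \frac{275}{4}}{8 \left(- \frac{3}{4}\right)}\right) = \left(19 + o\right) \left(o + \frac{1}{8} \left(- \frac{4}{3}\right) \left(- \frac{189}{4}\right)\right) = \left(19 + o\right) \left(o + \frac{63}{8}\right) = \left(19 + o\right) \left(\frac{63}{8} + o\right)$)
$\frac{j{\left(13 \right)}}{-37} + \frac{242}{-243} = \frac{\frac{1197}{8} + 13^{2} + \frac{215}{8} \cdot 13}{-37} + \frac{242}{-243} = \left(\frac{1197}{8} + 169 + \frac{2795}{8}\right) \left(- \frac{1}{37}\right) + 242 \left(- \frac{1}{243}\right) = 668 \left(- \frac{1}{37}\right) - \frac{242}{243} = - \frac{668}{37} - \frac{242}{243} = - \frac{171278}{8991}$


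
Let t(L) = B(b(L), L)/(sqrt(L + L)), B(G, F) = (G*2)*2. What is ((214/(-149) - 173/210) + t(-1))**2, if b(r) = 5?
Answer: -190811925911/979064100 + 141434*I*sqrt(2)/3129 ≈ -194.89 + 63.924*I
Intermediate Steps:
B(G, F) = 4*G (B(G, F) = (2*G)*2 = 4*G)
t(L) = 10*sqrt(2)/sqrt(L) (t(L) = (4*5)/(sqrt(L + L)) = 20/(sqrt(2*L)) = 20/((sqrt(2)*sqrt(L))) = 20*(sqrt(2)/(2*sqrt(L))) = 10*sqrt(2)/sqrt(L))
((214/(-149) - 173/210) + t(-1))**2 = ((214/(-149) - 173/210) + 10*sqrt(2)/sqrt(-1))**2 = ((214*(-1/149) - 173*1/210) + 10*sqrt(2)*(-I))**2 = ((-214/149 - 173/210) - 10*I*sqrt(2))**2 = (-70717/31290 - 10*I*sqrt(2))**2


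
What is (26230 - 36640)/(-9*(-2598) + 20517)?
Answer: -3470/14633 ≈ -0.23714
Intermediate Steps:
(26230 - 36640)/(-9*(-2598) + 20517) = -10410/(23382 + 20517) = -10410/43899 = -10410*1/43899 = -3470/14633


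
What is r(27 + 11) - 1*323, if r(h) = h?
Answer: -285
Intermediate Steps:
r(27 + 11) - 1*323 = (27 + 11) - 1*323 = 38 - 323 = -285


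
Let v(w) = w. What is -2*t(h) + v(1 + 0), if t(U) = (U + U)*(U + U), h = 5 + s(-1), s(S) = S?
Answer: -127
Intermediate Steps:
h = 4 (h = 5 - 1 = 4)
t(U) = 4*U**2 (t(U) = (2*U)*(2*U) = 4*U**2)
-2*t(h) + v(1 + 0) = -8*4**2 + (1 + 0) = -8*16 + 1 = -2*64 + 1 = -128 + 1 = -127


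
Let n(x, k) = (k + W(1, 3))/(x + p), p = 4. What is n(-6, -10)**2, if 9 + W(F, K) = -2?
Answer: 441/4 ≈ 110.25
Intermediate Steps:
W(F, K) = -11 (W(F, K) = -9 - 2 = -11)
n(x, k) = (-11 + k)/(4 + x) (n(x, k) = (k - 11)/(x + 4) = (-11 + k)/(4 + x))
n(-6, -10)**2 = ((-11 - 10)/(4 - 6))**2 = (-21/(-2))**2 = (-1/2*(-21))**2 = (21/2)**2 = 441/4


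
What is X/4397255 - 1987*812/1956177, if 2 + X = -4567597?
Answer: -16029756805243/8601809094135 ≈ -1.8635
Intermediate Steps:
X = -4567599 (X = -2 - 4567597 = -4567599)
X/4397255 - 1987*812/1956177 = -4567599/4397255 - 1987*812/1956177 = -4567599*1/4397255 - 1613444*1/1956177 = -4567599/4397255 - 1613444/1956177 = -16029756805243/8601809094135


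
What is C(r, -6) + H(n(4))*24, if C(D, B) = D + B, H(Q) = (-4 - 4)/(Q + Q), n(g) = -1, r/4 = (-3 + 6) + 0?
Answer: 102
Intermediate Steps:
r = 12 (r = 4*((-3 + 6) + 0) = 4*(3 + 0) = 4*3 = 12)
H(Q) = -4/Q (H(Q) = -8*1/(2*Q) = -4/Q)
C(D, B) = B + D
C(r, -6) + H(n(4))*24 = (-6 + 12) - 4/(-1)*24 = 6 - 4*(-1)*24 = 6 + 4*24 = 6 + 96 = 102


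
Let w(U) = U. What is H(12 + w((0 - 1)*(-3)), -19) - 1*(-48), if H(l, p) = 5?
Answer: 53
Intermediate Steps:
H(12 + w((0 - 1)*(-3)), -19) - 1*(-48) = 5 - 1*(-48) = 5 + 48 = 53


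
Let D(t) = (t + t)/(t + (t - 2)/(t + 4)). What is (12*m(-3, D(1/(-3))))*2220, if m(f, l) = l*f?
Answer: -54945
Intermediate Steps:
D(t) = 2*t/(t + (-2 + t)/(4 + t)) (D(t) = (2*t)/(t + (-2 + t)/(4 + t)) = 2*t/(t + (-2 + t)/(4 + t)))
m(f, l) = f*l
(12*m(-3, D(1/(-3))))*2220 = (12*(-6*(4 + 1/(-3))/((-3)*(-2 + (1/(-3))² + 5/(-3)))))*2220 = (12*(-6*(-1)*(4 - ⅓)/(3*(-2 + (-⅓)² + 5*(-⅓)))))*2220 = (12*(-6*(-1)*11/(3*(-2 + ⅑ - 5/3)*3)))*2220 = (12*(-6*(-1)*11/(3*(-32/9)*3)))*2220 = (12*(-6*(-1)*(-9)*11/(3*32*3)))*2220 = (12*(-3*11/16))*2220 = (12*(-33/16))*2220 = -99/4*2220 = -54945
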